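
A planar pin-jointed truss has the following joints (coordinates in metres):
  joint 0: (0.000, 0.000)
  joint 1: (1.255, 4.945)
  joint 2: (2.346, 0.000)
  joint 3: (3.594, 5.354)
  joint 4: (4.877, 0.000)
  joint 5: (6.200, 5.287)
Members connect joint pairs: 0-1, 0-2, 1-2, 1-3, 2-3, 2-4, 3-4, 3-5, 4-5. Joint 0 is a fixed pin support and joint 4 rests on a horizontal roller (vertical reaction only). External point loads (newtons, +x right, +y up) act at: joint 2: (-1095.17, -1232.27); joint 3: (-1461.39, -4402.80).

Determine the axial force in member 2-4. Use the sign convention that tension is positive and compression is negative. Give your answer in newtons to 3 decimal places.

N=6 nodes, M=9 members, R=3 reactions → 2N=12, M+R=12
member 0 (0-1): L=5.1018, (cx,cy)=(0.2460,0.9693)
member 1 (0-2): L=2.3460, (cx,cy)=(1.0000,0.0000)
member 2 (1-2): L=5.0639, (cx,cy)=(0.2154,-0.9765)
member 3 (1-3): L=2.3745, (cx,cy)=(0.9851,0.1722)
member 4 (2-3): L=5.4975, (cx,cy)=(0.2270,0.9739)
member 5 (2-4): L=2.5310, (cx,cy)=(1.0000,0.0000)
member 6 (3-4): L=5.5056, (cx,cy)=(0.2330,-0.9725)
member 7 (3-5): L=2.6069, (cx,cy)=(0.9997,-0.0257)
member 8 (4-5): L=5.4500, (cx,cy)=(0.2428,0.9701)
solve A·x = −loads:
  F[0-1] = -3509.9359 N (compression)
  F[0-2] = -1693.1400 N (compression)
  F[1-2] = +3205.6185 N (tension)
  F[1-3] = -1577.6364 N (compression)
  F[2-3] = -1948.9501 N (compression)
  F[2-4] = +535.0999 N (tension)
  F[3-4] = -2296.2080 N (compression)
  F[3-5] = -0.0000 N (compression)
  F[4-5] = +0.0000 N (tension)
  Rx@0 = +2556.5600 N
  Ry@0 = +3402.0812 N
  Ry@4 = +2232.9888 N

535.100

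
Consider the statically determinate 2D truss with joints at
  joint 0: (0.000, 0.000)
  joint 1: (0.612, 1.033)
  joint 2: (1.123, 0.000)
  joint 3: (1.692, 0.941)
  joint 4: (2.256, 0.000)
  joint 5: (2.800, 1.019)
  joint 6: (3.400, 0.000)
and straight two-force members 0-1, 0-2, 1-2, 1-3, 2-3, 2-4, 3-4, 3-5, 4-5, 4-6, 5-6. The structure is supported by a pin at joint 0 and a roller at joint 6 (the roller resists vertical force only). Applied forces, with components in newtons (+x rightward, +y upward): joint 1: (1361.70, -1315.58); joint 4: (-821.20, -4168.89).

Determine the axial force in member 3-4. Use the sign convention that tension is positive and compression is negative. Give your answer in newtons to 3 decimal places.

549.835

N=7 nodes, M=11 members, R=3 reactions → 2N=14, M+R=14
member 0 (0-1): L=1.2007, (cx,cy)=(0.5097,0.8603)
member 1 (0-2): L=1.1230, (cx,cy)=(1.0000,0.0000)
member 2 (1-2): L=1.1525, (cx,cy)=(0.4434,-0.8963)
member 3 (1-3): L=1.0839, (cx,cy)=(0.9964,-0.0849)
member 4 (2-3): L=1.0997, (cx,cy)=(0.5174,0.8557)
member 5 (2-4): L=1.1330, (cx,cy)=(1.0000,0.0000)
member 6 (3-4): L=1.0971, (cx,cy)=(0.5141,-0.8577)
member 7 (3-5): L=1.1107, (cx,cy)=(0.9975,0.0702)
member 8 (4-5): L=1.1551, (cx,cy)=(0.4709,0.8822)
member 9 (4-6): L=1.1440, (cx,cy)=(1.0000,0.0000)
member 10 (5-6): L=1.1825, (cx,cy)=(0.5074,-0.8617)
solve A·x = −loads:
  F[0-1] = -2403.4154 N (compression)
  F[0-2] = +1765.5474 N (tension)
  F[1-2] = +1132.7610 N (tension)
  F[1-3] = -3100.1917 N (compression)
  F[2-3] = -1186.5122 N (compression)
  F[2-4] = +2881.7470 N (tension)
  F[3-4] = +549.8351 N (tension)
  F[3-5] = -3995.4773 N (compression)
  F[4-5] = +4191.1591 N (tension)
  F[4-6] = +2011.7971 N (tension)
  F[5-6] = -3964.9944 N (compression)
  Rx@0 = -540.5000 N
  Ry@0 = +2067.7680 N
  Ry@6 = +3416.7020 N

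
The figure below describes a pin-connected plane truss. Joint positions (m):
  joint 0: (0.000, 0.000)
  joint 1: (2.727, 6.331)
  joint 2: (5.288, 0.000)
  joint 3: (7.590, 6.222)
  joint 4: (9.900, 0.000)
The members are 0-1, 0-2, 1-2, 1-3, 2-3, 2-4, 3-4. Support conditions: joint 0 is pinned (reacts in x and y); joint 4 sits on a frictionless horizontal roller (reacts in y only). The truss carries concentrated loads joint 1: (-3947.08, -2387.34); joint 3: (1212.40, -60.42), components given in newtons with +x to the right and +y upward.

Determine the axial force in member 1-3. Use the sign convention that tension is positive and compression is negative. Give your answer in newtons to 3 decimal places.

2003.059

N=5 nodes, M=7 members, R=3 reactions → 2N=10, M+R=10
member 0 (0-1): L=6.8933, (cx,cy)=(0.3956,0.9184)
member 1 (0-2): L=5.2880, (cx,cy)=(1.0000,0.0000)
member 2 (1-2): L=6.8294, (cx,cy)=(0.3750,-0.9270)
member 3 (1-3): L=4.8642, (cx,cy)=(0.9997,-0.0224)
member 4 (2-3): L=6.6342, (cx,cy)=(0.3470,0.9379)
member 5 (2-4): L=4.6120, (cx,cy)=(1.0000,0.0000)
member 6 (3-4): L=6.6370, (cx,cy)=(0.3481,-0.9375)
solve A·x = −loads:
  F[0-1] = -3817.4092 N (compression)
  F[0-2] = -1224.5151 N (compression)
  F[1-2] = +1158.2975 N (tension)
  F[1-3] = +2003.0588 N (tension)
  F[2-3] = -1144.9059 N (compression)
  F[2-4] = -392.8845 N (compression)
  F[3-4] = +1128.8153 N (tension)
  Rx@0 = +2734.6800 N
  Ry@0 = +3505.9970 N
  Ry@4 = -1058.2370 N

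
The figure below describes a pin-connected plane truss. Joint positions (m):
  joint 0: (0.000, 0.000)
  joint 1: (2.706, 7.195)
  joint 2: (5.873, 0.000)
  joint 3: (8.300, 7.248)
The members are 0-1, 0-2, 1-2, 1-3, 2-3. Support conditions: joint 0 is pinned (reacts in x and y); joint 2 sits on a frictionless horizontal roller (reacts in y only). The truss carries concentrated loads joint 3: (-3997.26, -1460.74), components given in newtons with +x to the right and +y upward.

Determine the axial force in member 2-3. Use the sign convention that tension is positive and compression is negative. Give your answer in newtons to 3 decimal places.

N=4 nodes, M=5 members, R=3 reactions → 2N=8, M+R=8
member 0 (0-1): L=7.6870, (cx,cy)=(0.3520,0.9360)
member 1 (0-2): L=5.8730, (cx,cy)=(1.0000,0.0000)
member 2 (1-2): L=7.8612, (cx,cy)=(0.4029,-0.9153)
member 3 (1-3): L=5.5943, (cx,cy)=(1.0000,0.0095)
member 4 (2-3): L=7.6435, (cx,cy)=(0.3175,0.9483)
solve A·x = −loads:
  F[0-1] = -4625.5324 N (compression)
  F[0-2] = -2368.9735 N (compression)
  F[1-2] = +4693.8832 N (tension)
  F[1-3] = -3519.4528 N (compression)
  F[2-3] = -1505.2946 N (compression)
  Rx@0 = +3997.2600 N
  Ry@0 = +4329.4610 N
  Ry@2 = -2868.7210 N

-1505.295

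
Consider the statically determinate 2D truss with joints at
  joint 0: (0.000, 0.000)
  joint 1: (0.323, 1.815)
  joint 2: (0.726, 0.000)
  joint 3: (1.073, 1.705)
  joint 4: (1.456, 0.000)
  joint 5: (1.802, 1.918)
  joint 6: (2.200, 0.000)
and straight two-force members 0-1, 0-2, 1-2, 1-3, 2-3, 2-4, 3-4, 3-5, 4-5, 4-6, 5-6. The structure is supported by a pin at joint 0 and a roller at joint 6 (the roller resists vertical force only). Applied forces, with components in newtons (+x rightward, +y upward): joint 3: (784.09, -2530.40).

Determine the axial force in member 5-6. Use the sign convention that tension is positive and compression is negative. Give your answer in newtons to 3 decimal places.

N=7 nodes, M=11 members, R=3 reactions → 2N=14, M+R=14
member 0 (0-1): L=1.8435, (cx,cy)=(0.1752,0.9845)
member 1 (0-2): L=0.7260, (cx,cy)=(1.0000,0.0000)
member 2 (1-2): L=1.8592, (cx,cy)=(0.2168,-0.9762)
member 3 (1-3): L=0.7580, (cx,cy)=(0.9894,-0.1451)
member 4 (2-3): L=1.7400, (cx,cy)=(0.1994,0.9799)
member 5 (2-4): L=0.7300, (cx,cy)=(1.0000,0.0000)
member 6 (3-4): L=1.7475, (cx,cy)=(0.2192,-0.9757)
member 7 (3-5): L=0.7595, (cx,cy)=(0.9599,0.2805)
member 8 (4-5): L=1.9490, (cx,cy)=(0.1775,0.9841)
member 9 (4-6): L=0.7440, (cx,cy)=(1.0000,0.0000)
member 10 (5-6): L=1.9589, (cx,cy)=(0.2032,-0.9791)
solve A·x = −loads:
  F[0-1] = -699.4040 N (compression)
  F[0-2] = +906.6316 N (tension)
  F[1-2] = +748.1287 N (tension)
  F[1-3] = -287.7516 N (compression)
  F[2-3] = -745.3139 N (compression)
  F[2-4] = +1217.4342 N (tension)
  F[3-4] = -2113.5665 N (compression)
  F[3-5] = -785.7338 N (compression)
  F[4-5] = +2095.4637 N (tension)
  F[4-6] = +382.1910 N (tension)
  F[5-6] = -1881.0507 N (compression)
  Rx@0 = -784.0900 N
  Ry@0 = +688.5852 N
  Ry@6 = +1841.8148 N

-1881.051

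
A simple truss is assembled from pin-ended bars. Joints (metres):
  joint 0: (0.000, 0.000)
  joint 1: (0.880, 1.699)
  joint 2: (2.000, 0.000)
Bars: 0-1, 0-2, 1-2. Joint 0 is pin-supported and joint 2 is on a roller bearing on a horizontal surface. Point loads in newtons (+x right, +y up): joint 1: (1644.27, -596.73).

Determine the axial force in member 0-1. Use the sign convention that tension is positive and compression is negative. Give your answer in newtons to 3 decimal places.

1196.719

N=3 nodes, M=3 members, R=3 reactions → 2N=6, M+R=6
member 0 (0-1): L=1.9134, (cx,cy)=(0.4599,0.8880)
member 1 (0-2): L=2.0000, (cx,cy)=(1.0000,0.0000)
member 2 (1-2): L=2.0349, (cx,cy)=(0.5504,-0.8349)
solve A·x = −loads:
  F[0-1] = +1196.7188 N (tension)
  F[0-2] = +1093.8745 N (tension)
  F[1-2] = -1987.4772 N (compression)
  Rx@0 = -1644.2700 N
  Ry@0 = -1062.6386 N
  Ry@2 = +1659.3686 N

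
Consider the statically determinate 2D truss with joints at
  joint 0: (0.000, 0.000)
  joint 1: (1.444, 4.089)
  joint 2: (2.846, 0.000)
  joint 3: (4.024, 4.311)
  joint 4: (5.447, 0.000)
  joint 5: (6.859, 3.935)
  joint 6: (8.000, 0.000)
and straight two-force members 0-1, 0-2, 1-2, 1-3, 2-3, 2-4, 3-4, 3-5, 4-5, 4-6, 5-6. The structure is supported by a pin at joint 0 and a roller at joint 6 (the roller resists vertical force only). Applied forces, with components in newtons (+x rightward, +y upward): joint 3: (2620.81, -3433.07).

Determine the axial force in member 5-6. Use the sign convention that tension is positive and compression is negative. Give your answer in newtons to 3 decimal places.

N=7 nodes, M=11 members, R=3 reactions → 2N=14, M+R=14
member 0 (0-1): L=4.3365, (cx,cy)=(0.3330,0.9429)
member 1 (0-2): L=2.8460, (cx,cy)=(1.0000,0.0000)
member 2 (1-2): L=4.3227, (cx,cy)=(0.3243,-0.9459)
member 3 (1-3): L=2.5895, (cx,cy)=(0.9963,0.0857)
member 4 (2-3): L=4.4690, (cx,cy)=(0.2636,0.9646)
member 5 (2-4): L=2.6010, (cx,cy)=(1.0000,0.0000)
member 6 (3-4): L=4.5398, (cx,cy)=(0.3135,-0.9496)
member 7 (3-5): L=2.8598, (cx,cy)=(0.9913,-0.1315)
member 8 (4-5): L=4.1807, (cx,cy)=(0.3377,0.9412)
member 9 (4-6): L=2.5530, (cx,cy)=(1.0000,0.0000)
member 10 (5-6): L=4.0971, (cx,cy)=(0.2785,-0.9604)
solve A·x = −loads:
  F[0-1] = -311.7374 N (compression)
  F[0-2] = +2724.6151 N (tension)
  F[1-2] = +292.6680 N (tension)
  F[1-3] = -199.4623 N (compression)
  F[2-3] = -286.9967 N (compression)
  F[2-4] = +2895.1876 N (tension)
  F[3-4] = -3034.1887 N (compression)
  F[3-5] = -1961.1424 N (compression)
  F[4-5] = +3061.1601 N (tension)
  F[4-6] = +910.2261 N (tension)
  F[5-6] = -3268.4256 N (compression)
  Rx@0 = -2620.8100 N
  Ry@0 = +293.9468 N
  Ry@6 = +3139.1232 N

-3268.426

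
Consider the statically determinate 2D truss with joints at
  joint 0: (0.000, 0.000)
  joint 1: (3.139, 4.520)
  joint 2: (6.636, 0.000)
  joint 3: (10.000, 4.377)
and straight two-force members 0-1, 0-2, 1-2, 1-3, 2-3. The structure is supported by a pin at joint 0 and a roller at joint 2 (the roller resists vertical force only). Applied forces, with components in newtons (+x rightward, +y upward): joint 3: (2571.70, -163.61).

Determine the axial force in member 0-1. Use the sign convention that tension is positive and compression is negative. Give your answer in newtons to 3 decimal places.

2166.152

N=4 nodes, M=5 members, R=3 reactions → 2N=8, M+R=8
member 0 (0-1): L=5.5031, (cx,cy)=(0.5704,0.8214)
member 1 (0-2): L=6.6360, (cx,cy)=(1.0000,0.0000)
member 2 (1-2): L=5.7148, (cx,cy)=(0.6119,-0.7909)
member 3 (1-3): L=6.8625, (cx,cy)=(0.9998,-0.0208)
member 4 (2-3): L=5.5204, (cx,cy)=(0.6094,0.7929)
solve A·x = −loads:
  F[0-1] = +2166.1518 N (tension)
  F[0-2] = +1336.1066 N (tension)
  F[1-2] = -2319.4751 N (compression)
  F[1-3] = +2655.4928 N (tension)
  F[2-3] = -136.5592 N (compression)
  Rx@0 = -2571.7000 N
  Ry@0 = -1779.1915 N
  Ry@2 = +1942.8015 N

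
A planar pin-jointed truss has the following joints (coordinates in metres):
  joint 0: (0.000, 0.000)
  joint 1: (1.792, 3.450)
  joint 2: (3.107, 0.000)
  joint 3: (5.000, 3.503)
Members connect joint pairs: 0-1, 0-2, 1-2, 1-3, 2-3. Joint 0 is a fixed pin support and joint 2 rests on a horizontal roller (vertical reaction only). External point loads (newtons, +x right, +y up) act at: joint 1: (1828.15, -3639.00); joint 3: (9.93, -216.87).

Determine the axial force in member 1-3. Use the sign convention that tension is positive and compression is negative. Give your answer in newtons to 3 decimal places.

N=4 nodes, M=5 members, R=3 reactions → 2N=8, M+R=8
member 0 (0-1): L=3.8876, (cx,cy)=(0.4609,0.8874)
member 1 (0-2): L=3.1070, (cx,cy)=(1.0000,0.0000)
member 2 (1-2): L=3.6921, (cx,cy)=(0.3562,-0.9344)
member 3 (1-3): L=3.2084, (cx,cy)=(0.9999,0.0165)
member 4 (2-3): L=3.9818, (cx,cy)=(0.4754,0.8798)
solve A·x = −loads:
  F[0-1] = +713.4506 N (tension)
  F[0-2] = +1509.2165 N (tension)
  F[1-2] = -4569.6807 N (compression)
  F[1-3] = +128.2879 N (tension)
  F[2-3] = -248.9191 N (compression)
  Rx@0 = -1838.0800 N
  Ry@0 = -633.1356 N
  Ry@2 = +4489.0056 N

128.288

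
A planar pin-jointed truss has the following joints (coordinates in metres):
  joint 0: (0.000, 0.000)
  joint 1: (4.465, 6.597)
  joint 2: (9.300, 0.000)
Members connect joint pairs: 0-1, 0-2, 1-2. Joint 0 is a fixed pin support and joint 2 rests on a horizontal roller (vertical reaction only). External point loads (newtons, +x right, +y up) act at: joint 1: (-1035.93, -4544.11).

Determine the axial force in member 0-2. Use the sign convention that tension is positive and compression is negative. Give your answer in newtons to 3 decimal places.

1060.387

N=3 nodes, M=3 members, R=3 reactions → 2N=6, M+R=6
member 0 (0-1): L=7.9660, (cx,cy)=(0.5605,0.8281)
member 1 (0-2): L=9.3000, (cx,cy)=(1.0000,0.0000)
member 2 (1-2): L=8.1791, (cx,cy)=(0.5911,-0.8066)
solve A·x = −loads:
  F[0-1] = -3740.0205 N (compression)
  F[0-2] = +1060.3869 N (tension)
  F[1-2] = -1793.7968 N (compression)
  Rx@0 = +1035.9300 N
  Ry@0 = +3097.2905 N
  Ry@2 = +1446.8195 N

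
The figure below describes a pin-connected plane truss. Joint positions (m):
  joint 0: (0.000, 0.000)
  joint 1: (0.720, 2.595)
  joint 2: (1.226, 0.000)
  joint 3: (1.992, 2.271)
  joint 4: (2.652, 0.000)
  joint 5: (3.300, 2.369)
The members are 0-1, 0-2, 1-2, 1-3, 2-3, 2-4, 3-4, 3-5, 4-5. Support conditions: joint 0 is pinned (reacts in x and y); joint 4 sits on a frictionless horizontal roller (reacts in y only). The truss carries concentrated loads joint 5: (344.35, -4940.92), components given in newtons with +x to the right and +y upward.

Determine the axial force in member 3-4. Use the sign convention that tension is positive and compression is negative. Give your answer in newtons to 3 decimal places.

-1442.480

N=6 nodes, M=9 members, R=3 reactions → 2N=12, M+R=12
member 0 (0-1): L=2.6930, (cx,cy)=(0.2674,0.9636)
member 1 (0-2): L=1.2260, (cx,cy)=(1.0000,0.0000)
member 2 (1-2): L=2.6439, (cx,cy)=(0.1914,-0.9815)
member 3 (1-3): L=1.3126, (cx,cy)=(0.9691,-0.2468)
member 4 (2-3): L=2.3967, (cx,cy)=(0.3196,0.9476)
member 5 (2-4): L=1.4260, (cx,cy)=(1.0000,0.0000)
member 6 (3-4): L=2.3650, (cx,cy)=(0.2791,-0.9603)
member 7 (3-5): L=1.3117, (cx,cy)=(0.9972,0.0747)
member 8 (4-5): L=2.4560, (cx,cy)=(0.2638,0.9646)
solve A·x = −loads:
  F[0-1] = +1572.1161 N (tension)
  F[0-2] = -75.9656 N (compression)
  F[1-2] = -1738.8601 N (compression)
  F[1-3] = +777.1562 N (tension)
  F[2-3] = +1801.1880 N (tension)
  F[2-4] = -984.4284 N (compression)
  F[3-4] = -1442.4799 N (compression)
  F[3-5] = +1736.1902 N (tension)
  F[4-5] = -5256.9101 N (compression)
  Rx@0 = -344.3500 N
  Ry@0 = -1514.8874 N
  Ry@4 = +6455.8074 N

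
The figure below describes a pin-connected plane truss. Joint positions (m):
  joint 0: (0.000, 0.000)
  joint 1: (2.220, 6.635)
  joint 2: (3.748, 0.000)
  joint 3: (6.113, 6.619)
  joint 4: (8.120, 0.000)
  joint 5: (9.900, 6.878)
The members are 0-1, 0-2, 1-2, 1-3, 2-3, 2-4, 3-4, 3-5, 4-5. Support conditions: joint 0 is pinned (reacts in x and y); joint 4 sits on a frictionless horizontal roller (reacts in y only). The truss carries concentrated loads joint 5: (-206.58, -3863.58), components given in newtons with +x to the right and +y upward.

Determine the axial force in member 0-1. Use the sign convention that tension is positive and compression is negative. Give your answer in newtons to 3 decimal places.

N=6 nodes, M=9 members, R=3 reactions → 2N=12, M+R=12
member 0 (0-1): L=6.9965, (cx,cy)=(0.3173,0.9483)
member 1 (0-2): L=3.7480, (cx,cy)=(1.0000,0.0000)
member 2 (1-2): L=6.8087, (cx,cy)=(0.2244,-0.9745)
member 3 (1-3): L=3.8930, (cx,cy)=(1.0000,-0.0041)
member 4 (2-3): L=7.0288, (cx,cy)=(0.3365,0.9417)
member 5 (2-4): L=4.3720, (cx,cy)=(1.0000,0.0000)
member 6 (3-4): L=6.9166, (cx,cy)=(0.2902,-0.9570)
member 7 (3-5): L=3.7958, (cx,cy)=(0.9977,0.0682)
member 8 (4-5): L=7.1046, (cx,cy)=(0.2505,0.9681)
solve A·x = −loads:
  F[0-1] = +708.5754 N (tension)
  F[0-2] = -431.4106 N (compression)
  F[1-2] = -691.1510 N (compression)
  F[1-3] = +379.9417 N (tension)
  F[2-3] = +715.2236 N (tension)
  F[2-4] = -827.1709 N (compression)
  F[3-4] = -644.4551 N (compression)
  F[3-5] = +809.4803 N (tension)
  F[4-5] = -4047.9183 N (compression)
  Rx@0 = +206.5800 N
  Ry@0 = -671.9600 N
  Ry@4 = +4535.5400 N

708.575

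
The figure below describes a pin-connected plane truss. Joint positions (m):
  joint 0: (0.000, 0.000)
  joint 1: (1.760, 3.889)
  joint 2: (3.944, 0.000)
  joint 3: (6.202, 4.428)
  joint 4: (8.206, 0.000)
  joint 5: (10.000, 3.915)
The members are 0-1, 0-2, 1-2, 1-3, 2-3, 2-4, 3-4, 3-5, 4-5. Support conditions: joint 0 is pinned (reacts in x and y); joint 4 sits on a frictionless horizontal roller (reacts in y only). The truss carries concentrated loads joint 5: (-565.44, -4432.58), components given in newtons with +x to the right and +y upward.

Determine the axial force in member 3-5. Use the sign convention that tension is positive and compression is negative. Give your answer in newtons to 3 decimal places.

1392.836

N=6 nodes, M=9 members, R=3 reactions → 2N=12, M+R=12
member 0 (0-1): L=4.2687, (cx,cy)=(0.4123,0.9110)
member 1 (0-2): L=3.9440, (cx,cy)=(1.0000,0.0000)
member 2 (1-2): L=4.4603, (cx,cy)=(0.4897,-0.8719)
member 3 (1-3): L=4.4746, (cx,cy)=(0.9927,0.1205)
member 4 (2-3): L=4.9705, (cx,cy)=(0.4543,0.8909)
member 5 (2-4): L=4.2620, (cx,cy)=(1.0000,0.0000)
member 6 (3-4): L=4.8604, (cx,cy)=(0.4123,-0.9110)
member 7 (3-5): L=3.8325, (cx,cy)=(0.9910,-0.1339)
member 8 (4-5): L=4.3065, (cx,cy)=(0.4166,0.9091)
solve A·x = −loads:
  F[0-1] = +767.5642 N (tension)
  F[0-2] = -881.9084 N (compression)
  F[1-2] = -709.6141 N (compression)
  F[1-3] = +668.8040 N (tension)
  F[2-3] = +694.5261 N (tension)
  F[2-4] = -1544.8843 N (compression)
  F[3-4] = -972.2124 N (compression)
  F[3-5] = +1392.8357 N (tension)
  F[4-5] = -4670.7199 N (compression)
  Rx@0 = +565.4400 N
  Ry@0 = -699.2872 N
  Ry@4 = +5131.8672 N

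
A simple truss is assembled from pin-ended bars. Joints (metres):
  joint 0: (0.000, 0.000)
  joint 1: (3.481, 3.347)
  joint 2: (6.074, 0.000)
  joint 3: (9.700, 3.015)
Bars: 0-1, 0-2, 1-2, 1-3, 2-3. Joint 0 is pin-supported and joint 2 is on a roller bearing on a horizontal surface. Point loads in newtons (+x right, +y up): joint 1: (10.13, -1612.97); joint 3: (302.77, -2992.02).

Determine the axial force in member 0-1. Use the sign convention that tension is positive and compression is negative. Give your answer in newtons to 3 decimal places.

N=4 nodes, M=5 members, R=3 reactions → 2N=8, M+R=8
member 0 (0-1): L=4.8291, (cx,cy)=(0.7208,0.6931)
member 1 (0-2): L=6.0740, (cx,cy)=(1.0000,0.0000)
member 2 (1-2): L=4.2339, (cx,cy)=(0.6124,-0.7905)
member 3 (1-3): L=6.2279, (cx,cy)=(0.9986,-0.0533)
member 4 (2-3): L=4.7157, (cx,cy)=(0.7689,0.6393)
solve A·x = −loads:
  F[0-1] = +1808.4633 N (tension)
  F[0-2] = -990.7218 N (compression)
  F[1-2] = -3873.5299 N (compression)
  F[1-3] = +3670.9975 N (tension)
  F[2-3] = -4373.6991 N (compression)
  Rx@0 = -312.9000 N
  Ry@0 = -1253.4392 N
  Ry@2 = +5858.4292 N

1808.463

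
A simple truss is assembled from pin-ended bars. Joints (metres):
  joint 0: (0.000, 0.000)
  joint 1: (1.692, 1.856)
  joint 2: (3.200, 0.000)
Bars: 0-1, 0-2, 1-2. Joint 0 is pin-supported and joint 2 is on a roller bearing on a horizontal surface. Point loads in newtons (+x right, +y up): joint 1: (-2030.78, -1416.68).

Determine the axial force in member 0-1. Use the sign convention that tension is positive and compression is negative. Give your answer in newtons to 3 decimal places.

N=3 nodes, M=3 members, R=3 reactions → 2N=6, M+R=6
member 0 (0-1): L=2.5115, (cx,cy)=(0.6737,0.7390)
member 1 (0-2): L=3.2000, (cx,cy)=(1.0000,0.0000)
member 2 (1-2): L=2.3914, (cx,cy)=(0.6306,-0.7761)
solve A·x = −loads:
  F[0-1] = -2497.2350 N (compression)
  F[0-2] = -348.3861 N (compression)
  F[1-2] = +552.4741 N (tension)
  Rx@0 = +2030.7800 N
  Ry@0 = +1845.4628 N
  Ry@2 = -428.7828 N

-2497.235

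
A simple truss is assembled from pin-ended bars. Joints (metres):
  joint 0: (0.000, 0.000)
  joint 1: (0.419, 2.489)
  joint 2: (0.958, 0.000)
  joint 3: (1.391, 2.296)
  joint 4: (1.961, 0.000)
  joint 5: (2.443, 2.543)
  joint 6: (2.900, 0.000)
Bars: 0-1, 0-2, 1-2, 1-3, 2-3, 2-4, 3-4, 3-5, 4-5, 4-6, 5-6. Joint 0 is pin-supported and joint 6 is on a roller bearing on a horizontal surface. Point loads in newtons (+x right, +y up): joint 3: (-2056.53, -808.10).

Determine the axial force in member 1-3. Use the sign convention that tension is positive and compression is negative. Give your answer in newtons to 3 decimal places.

N=7 nodes, M=11 members, R=3 reactions → 2N=14, M+R=14
member 0 (0-1): L=2.5240, (cx,cy)=(0.1660,0.9861)
member 1 (0-2): L=0.9580, (cx,cy)=(1.0000,0.0000)
member 2 (1-2): L=2.5467, (cx,cy)=(0.2116,-0.9773)
member 3 (1-3): L=0.9910, (cx,cy)=(0.9809,-0.1948)
member 4 (2-3): L=2.3365, (cx,cy)=(0.1853,0.9827)
member 5 (2-4): L=1.0030, (cx,cy)=(1.0000,0.0000)
member 6 (3-4): L=2.3657, (cx,cy)=(0.2409,-0.9705)
member 7 (3-5): L=1.0806, (cx,cy)=(0.9735,0.2286)
member 8 (4-5): L=2.5883, (cx,cy)=(0.1862,0.9825)
member 9 (4-6): L=0.9390, (cx,cy)=(1.0000,0.0000)
member 10 (5-6): L=2.5837, (cx,cy)=(0.1769,-0.9842)
solve A·x = −loads:
  F[0-1] = -2077.5209 N (compression)
  F[0-2] = -1711.6512 N (compression)
  F[1-2] = +2263.5788 N (tension)
  F[1-3] = -840.0443 N (compression)
  F[2-3] = -2251.2974 N (compression)
  F[2-4] = -815.3563 N (compression)
  F[3-4] = +1394.2349 N (tension)
  F[3-5] = +492.4611 N (tension)
  F[4-5] = -1377.2514 N (compression)
  F[4-6] = -222.9461 N (compression)
  F[5-6] = +1260.4686 N (tension)
  Rx@0 = +2056.5300 N
  Ry@0 = +2048.6951 N
  Ry@6 = -1240.5951 N

-840.044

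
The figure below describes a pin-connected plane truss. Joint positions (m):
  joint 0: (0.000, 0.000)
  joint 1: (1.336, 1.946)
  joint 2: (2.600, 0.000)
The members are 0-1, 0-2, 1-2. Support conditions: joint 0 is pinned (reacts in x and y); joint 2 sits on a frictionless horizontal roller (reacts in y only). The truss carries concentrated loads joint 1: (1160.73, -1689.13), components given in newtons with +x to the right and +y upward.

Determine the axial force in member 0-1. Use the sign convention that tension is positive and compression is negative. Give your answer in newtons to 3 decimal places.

N=3 nodes, M=3 members, R=3 reactions → 2N=6, M+R=6
member 0 (0-1): L=2.3605, (cx,cy)=(0.5660,0.8244)
member 1 (0-2): L=2.6000, (cx,cy)=(1.0000,0.0000)
member 2 (1-2): L=2.3205, (cx,cy)=(0.5447,-0.8386)
solve A·x = −loads:
  F[0-1] = +57.7195 N (tension)
  F[0-2] = +1128.0614 N (tension)
  F[1-2] = -2070.9178 N (compression)
  Rx@0 = -1160.7300 N
  Ry@0 = -47.5847 N
  Ry@2 = +1736.7147 N

57.720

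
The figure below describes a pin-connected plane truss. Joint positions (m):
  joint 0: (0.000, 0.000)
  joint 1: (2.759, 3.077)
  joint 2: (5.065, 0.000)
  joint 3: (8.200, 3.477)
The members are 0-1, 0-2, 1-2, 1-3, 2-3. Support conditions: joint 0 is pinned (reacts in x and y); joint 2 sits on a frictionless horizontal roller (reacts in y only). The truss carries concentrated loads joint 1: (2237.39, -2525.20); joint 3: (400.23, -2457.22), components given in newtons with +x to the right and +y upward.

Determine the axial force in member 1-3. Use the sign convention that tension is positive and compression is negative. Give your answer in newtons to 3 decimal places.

2809.010

N=4 nodes, M=5 members, R=3 reactions → 2N=8, M+R=8
member 0 (0-1): L=4.1328, (cx,cy)=(0.6676,0.7445)
member 1 (0-2): L=5.0650, (cx,cy)=(1.0000,0.0000)
member 2 (1-2): L=3.8452, (cx,cy)=(0.5997,-0.8002)
member 3 (1-3): L=5.4557, (cx,cy)=(0.9973,0.0733)
member 4 (2-3): L=4.6816, (cx,cy)=(0.6696,0.7427)
solve A·x = −loads:
  F[0-1] = +2693.2309 N (tension)
  F[0-2] = +839.6550 N (tension)
  F[1-2] = -5404.0819 N (compression)
  F[1-3] = +2809.0100 N (tension)
  F[2-3] = -3585.8523 N (compression)
  Rx@0 = -2637.6200 N
  Ry@0 = -2005.1969 N
  Ry@2 = +6987.6169 N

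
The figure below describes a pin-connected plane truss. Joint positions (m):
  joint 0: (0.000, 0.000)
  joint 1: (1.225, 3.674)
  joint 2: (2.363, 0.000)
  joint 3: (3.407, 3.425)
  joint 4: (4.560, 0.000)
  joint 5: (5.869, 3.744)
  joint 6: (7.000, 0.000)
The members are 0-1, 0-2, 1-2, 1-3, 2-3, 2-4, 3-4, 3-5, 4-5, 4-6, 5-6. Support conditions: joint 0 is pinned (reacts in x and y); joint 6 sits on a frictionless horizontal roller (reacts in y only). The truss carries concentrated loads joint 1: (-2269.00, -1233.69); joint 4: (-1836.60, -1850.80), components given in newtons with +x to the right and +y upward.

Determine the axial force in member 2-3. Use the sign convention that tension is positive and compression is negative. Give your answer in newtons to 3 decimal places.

-1592.866

N=7 nodes, M=11 members, R=3 reactions → 2N=14, M+R=14
member 0 (0-1): L=3.8728, (cx,cy)=(0.3163,0.9487)
member 1 (0-2): L=2.3630, (cx,cy)=(1.0000,0.0000)
member 2 (1-2): L=3.8462, (cx,cy)=(0.2959,-0.9552)
member 3 (1-3): L=2.1962, (cx,cy)=(0.9936,-0.1134)
member 4 (2-3): L=3.5806, (cx,cy)=(0.2916,0.9565)
member 5 (2-4): L=2.1970, (cx,cy)=(1.0000,0.0000)
member 6 (3-4): L=3.6139, (cx,cy)=(0.3190,-0.9477)
member 7 (3-5): L=2.4826, (cx,cy)=(0.9917,0.1285)
member 8 (4-5): L=3.9662, (cx,cy)=(0.3300,0.9440)
member 9 (4-6): L=2.4400, (cx,cy)=(1.0000,0.0000)
member 10 (5-6): L=3.9111, (cx,cy)=(0.2892,-0.9573)
solve A·x = −loads:
  F[0-1] = -3008.2840 N (compression)
  F[0-2] = -3154.0640 N (compression)
  F[1-2] = +1595.0711 N (tension)
  F[1-3] = +851.0086 N (tension)
  F[2-3] = -1592.8662 N (compression)
  F[2-4] = -2217.6847 N (compression)
  F[3-4] = +1687.9551 N (tension)
  F[3-5] = -158.7716 N (compression)
  F[4-5] = +265.9626 N (tension)
  F[4-6] = +69.6782 N (tension)
  F[5-6] = -240.9535 N (compression)
  Rx@0 = +4105.6000 N
  Ry@0 = +2853.8311 N
  Ry@6 = +230.6589 N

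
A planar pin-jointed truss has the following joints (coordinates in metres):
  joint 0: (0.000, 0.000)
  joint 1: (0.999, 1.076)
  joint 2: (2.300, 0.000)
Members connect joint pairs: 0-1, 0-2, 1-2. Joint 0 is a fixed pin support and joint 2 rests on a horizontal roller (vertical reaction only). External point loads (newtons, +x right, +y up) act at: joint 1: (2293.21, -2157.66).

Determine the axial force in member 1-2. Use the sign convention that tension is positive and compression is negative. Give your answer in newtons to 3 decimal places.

N=3 nodes, M=3 members, R=3 reactions → 2N=6, M+R=6
member 0 (0-1): L=1.4683, (cx,cy)=(0.6804,0.7328)
member 1 (0-2): L=2.3000, (cx,cy)=(1.0000,0.0000)
member 2 (1-2): L=1.6883, (cx,cy)=(0.7706,-0.6373)
solve A·x = −loads:
  F[0-1] = -201.4917 N (compression)
  F[0-2] = +2430.3047 N (tension)
  F[1-2] = -3153.8032 N (compression)
  Rx@0 = -2293.2100 N
  Ry@0 = +147.6616 N
  Ry@2 = +2009.9984 N

-3153.803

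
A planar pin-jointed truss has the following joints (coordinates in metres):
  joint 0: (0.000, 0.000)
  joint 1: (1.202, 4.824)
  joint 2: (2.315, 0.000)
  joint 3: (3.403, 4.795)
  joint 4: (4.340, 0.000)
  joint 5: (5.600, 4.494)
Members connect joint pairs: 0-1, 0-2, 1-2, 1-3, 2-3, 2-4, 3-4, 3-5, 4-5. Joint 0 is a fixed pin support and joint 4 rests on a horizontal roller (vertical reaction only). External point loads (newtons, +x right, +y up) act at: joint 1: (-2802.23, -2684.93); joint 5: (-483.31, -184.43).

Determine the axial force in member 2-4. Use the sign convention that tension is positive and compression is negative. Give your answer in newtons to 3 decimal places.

N=6 nodes, M=9 members, R=3 reactions → 2N=12, M+R=12
member 0 (0-1): L=4.9715, (cx,cy)=(0.2418,0.9703)
member 1 (0-2): L=2.3150, (cx,cy)=(1.0000,0.0000)
member 2 (1-2): L=4.9507, (cx,cy)=(0.2248,-0.9744)
member 3 (1-3): L=2.2012, (cx,cy)=(0.9999,-0.0132)
member 4 (2-3): L=4.9169, (cx,cy)=(0.2213,0.9752)
member 5 (2-4): L=2.0250, (cx,cy)=(1.0000,0.0000)
member 6 (3-4): L=4.8857, (cx,cy)=(0.1918,-0.9814)
member 7 (3-5): L=2.2175, (cx,cy)=(0.9907,-0.1357)
member 8 (4-5): L=4.6673, (cx,cy)=(0.2700,0.9629)
solve A·x = −loads:
  F[0-1] = -5671.2246 N (compression)
  F[0-2] = -1914.3610 N (compression)
  F[1-2] = +2881.4799 N (tension)
  F[1-3] = +783.3184 N (tension)
  F[2-3] = -2879.0886 N (compression)
  F[2-4] = -629.4807 N (compression)
  F[3-4] = +2929.3596 N (tension)
  F[3-5] = -419.5177 N (compression)
  F[4-5] = -250.6818 N (compression)
  Rx@0 = +3285.5400 N
  Ry@0 = +5502.9680 N
  Ry@4 = -2633.6080 N

-629.481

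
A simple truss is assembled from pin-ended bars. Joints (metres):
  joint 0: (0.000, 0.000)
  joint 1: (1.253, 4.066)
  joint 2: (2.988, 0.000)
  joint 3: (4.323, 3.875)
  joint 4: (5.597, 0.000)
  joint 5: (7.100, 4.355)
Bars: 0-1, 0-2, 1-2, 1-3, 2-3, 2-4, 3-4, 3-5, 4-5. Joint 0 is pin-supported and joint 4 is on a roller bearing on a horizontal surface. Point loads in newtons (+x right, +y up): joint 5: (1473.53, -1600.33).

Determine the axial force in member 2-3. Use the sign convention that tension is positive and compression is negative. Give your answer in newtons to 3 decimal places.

N=6 nodes, M=9 members, R=3 reactions → 2N=12, M+R=12
member 0 (0-1): L=4.2547, (cx,cy)=(0.2945,0.9557)
member 1 (0-2): L=2.9880, (cx,cy)=(1.0000,0.0000)
member 2 (1-2): L=4.4207, (cx,cy)=(0.3925,-0.9198)
member 3 (1-3): L=3.0759, (cx,cy)=(0.9981,-0.0621)
member 4 (2-3): L=4.0985, (cx,cy)=(0.3257,0.9455)
member 5 (2-4): L=2.6090, (cx,cy)=(1.0000,0.0000)
member 6 (3-4): L=4.0791, (cx,cy)=(0.3123,-0.9500)
member 7 (3-5): L=2.8182, (cx,cy)=(0.9854,0.1703)
member 8 (4-5): L=4.6071, (cx,cy)=(0.3262,0.9453)
solve A·x = −loads:
  F[0-1] = +1649.4440 N (tension)
  F[0-2] = +987.7708 N (tension)
  F[1-2] = -1794.2953 N (compression)
  F[1-3] = +1192.2703 N (tension)
  F[2-3] = +1745.5226 N (tension)
  F[2-4] = -285.0042 N (compression)
  F[3-4] = -1267.3161 N (compression)
  F[3-5] = +2186.2969 N (tension)
  F[4-5] = -2086.8847 N (compression)
  Rx@0 = -1473.5300 N
  Ry@0 = -1576.2943 N
  Ry@4 = +3176.6243 N

1745.523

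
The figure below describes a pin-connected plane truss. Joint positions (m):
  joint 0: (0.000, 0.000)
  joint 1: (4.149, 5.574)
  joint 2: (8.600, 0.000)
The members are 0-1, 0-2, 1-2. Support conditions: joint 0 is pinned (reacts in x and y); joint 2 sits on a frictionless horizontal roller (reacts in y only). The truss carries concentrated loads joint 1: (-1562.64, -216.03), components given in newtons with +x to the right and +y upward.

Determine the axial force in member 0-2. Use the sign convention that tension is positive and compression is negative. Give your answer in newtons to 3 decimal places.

-725.533

N=3 nodes, M=3 members, R=3 reactions → 2N=6, M+R=6
member 0 (0-1): L=6.9486, (cx,cy)=(0.5971,0.8022)
member 1 (0-2): L=8.6000, (cx,cy)=(1.0000,0.0000)
member 2 (1-2): L=7.1331, (cx,cy)=(0.6240,-0.7814)
solve A·x = −loads:
  F[0-1] = -1401.9670 N (compression)
  F[0-2] = -725.5328 N (compression)
  F[1-2] = +1162.7244 N (tension)
  Rx@0 = +1562.6400 N
  Ry@0 = +1124.6168 N
  Ry@2 = -908.5868 N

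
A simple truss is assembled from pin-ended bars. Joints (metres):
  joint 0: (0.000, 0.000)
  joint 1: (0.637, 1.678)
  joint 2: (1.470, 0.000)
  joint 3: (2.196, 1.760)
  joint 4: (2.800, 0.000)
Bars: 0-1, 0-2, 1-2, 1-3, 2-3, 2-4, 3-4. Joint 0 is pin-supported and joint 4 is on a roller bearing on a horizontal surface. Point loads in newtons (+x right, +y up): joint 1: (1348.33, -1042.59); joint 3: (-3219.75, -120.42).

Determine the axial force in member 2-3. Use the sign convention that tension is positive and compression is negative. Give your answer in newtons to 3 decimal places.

N=5 nodes, M=7 members, R=3 reactions → 2N=10, M+R=10
member 0 (0-1): L=1.7948, (cx,cy)=(0.3549,0.9349)
member 1 (0-2): L=1.4700, (cx,cy)=(1.0000,0.0000)
member 2 (1-2): L=1.8734, (cx,cy)=(0.4446,-0.8957)
member 3 (1-3): L=1.5612, (cx,cy)=(0.9986,0.0525)
member 4 (2-3): L=1.9039, (cx,cy)=(0.3813,0.9244)
member 5 (2-4): L=1.3300, (cx,cy)=(1.0000,0.0000)
member 6 (3-4): L=1.8608, (cx,cy)=(0.3246,-0.9459)
solve A·x = −loads:
  F[0-1] = -2189.7324 N (compression)
  F[0-2] = -1094.2705 N (compression)
  F[1-2] = +971.3927 N (tension)
  F[1-3] = -2560.9440 N (compression)
  F[2-3] = -941.1992 N (compression)
  F[2-4] = -303.4328 N (compression)
  F[3-4] = +934.7925 N (tension)
  Rx@0 = +1871.4200 N
  Ry@0 = +2047.1850 N
  Ry@4 = -884.1750 N

-941.199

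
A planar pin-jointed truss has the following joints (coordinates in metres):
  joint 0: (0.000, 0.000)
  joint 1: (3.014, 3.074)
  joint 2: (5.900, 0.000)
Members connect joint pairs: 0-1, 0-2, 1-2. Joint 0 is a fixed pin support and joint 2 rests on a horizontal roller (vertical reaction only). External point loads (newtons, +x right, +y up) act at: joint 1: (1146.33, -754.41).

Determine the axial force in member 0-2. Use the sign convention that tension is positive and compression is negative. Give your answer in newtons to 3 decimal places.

N=3 nodes, M=3 members, R=3 reactions → 2N=6, M+R=6
member 0 (0-1): L=4.3051, (cx,cy)=(0.7001,0.7140)
member 1 (0-2): L=5.9000, (cx,cy)=(1.0000,0.0000)
member 2 (1-2): L=4.2165, (cx,cy)=(0.6845,-0.7290)
solve A·x = −loads:
  F[0-1] = +319.6396 N (tension)
  F[0-2] = +922.5490 N (tension)
  F[1-2] = -1347.8462 N (compression)
  Rx@0 = -1146.3300 N
  Ry@0 = -228.2358 N
  Ry@2 = +982.6458 N

922.549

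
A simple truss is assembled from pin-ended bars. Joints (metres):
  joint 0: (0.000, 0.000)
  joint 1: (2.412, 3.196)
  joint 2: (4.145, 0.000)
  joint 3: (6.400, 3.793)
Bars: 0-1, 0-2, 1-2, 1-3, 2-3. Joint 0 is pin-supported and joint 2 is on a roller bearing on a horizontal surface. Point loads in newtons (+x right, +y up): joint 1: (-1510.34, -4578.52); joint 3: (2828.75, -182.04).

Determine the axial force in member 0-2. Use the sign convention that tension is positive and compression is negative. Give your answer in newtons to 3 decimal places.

1613.673

N=4 nodes, M=5 members, R=3 reactions → 2N=8, M+R=8
member 0 (0-1): L=4.0040, (cx,cy)=(0.6024,0.7982)
member 1 (0-2): L=4.1450, (cx,cy)=(1.0000,0.0000)
member 2 (1-2): L=3.6356, (cx,cy)=(0.4767,-0.8791)
member 3 (1-3): L=4.0324, (cx,cy)=(0.9890,0.1480)
member 4 (2-3): L=4.4127, (cx,cy)=(0.5110,0.8596)
solve A·x = −loads:
  F[0-1] = -490.1488 N (compression)
  F[0-2] = +1613.6731 N (tension)
  F[1-2] = -4214.2542 N (compression)
  F[1-3] = +3259.8213 N (tension)
  F[2-3] = -773.2449 N (compression)
  Rx@0 = -1318.4100 N
  Ry@0 = +391.2359 N
  Ry@2 = +4369.3241 N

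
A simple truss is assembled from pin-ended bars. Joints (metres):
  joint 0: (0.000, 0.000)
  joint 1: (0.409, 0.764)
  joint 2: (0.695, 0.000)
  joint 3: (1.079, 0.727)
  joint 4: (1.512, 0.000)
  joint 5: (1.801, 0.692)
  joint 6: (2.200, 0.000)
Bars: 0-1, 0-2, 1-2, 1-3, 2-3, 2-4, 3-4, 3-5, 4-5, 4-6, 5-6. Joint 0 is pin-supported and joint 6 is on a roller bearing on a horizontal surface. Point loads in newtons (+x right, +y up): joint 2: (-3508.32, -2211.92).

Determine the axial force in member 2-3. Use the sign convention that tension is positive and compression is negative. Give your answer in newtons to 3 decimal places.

N=7 nodes, M=11 members, R=3 reactions → 2N=14, M+R=14
member 0 (0-1): L=0.8666, (cx,cy)=(0.4720,0.8816)
member 1 (0-2): L=0.6950, (cx,cy)=(1.0000,0.0000)
member 2 (1-2): L=0.8158, (cx,cy)=(0.3506,-0.9365)
member 3 (1-3): L=0.6710, (cx,cy)=(0.9985,-0.0551)
member 4 (2-3): L=0.8222, (cx,cy)=(0.4670,0.8842)
member 5 (2-4): L=0.8170, (cx,cy)=(1.0000,0.0000)
member 6 (3-4): L=0.8462, (cx,cy)=(0.5117,-0.8592)
member 7 (3-5): L=0.7228, (cx,cy)=(0.9988,-0.0484)
member 8 (4-5): L=0.7499, (cx,cy)=(0.3854,0.9228)
member 9 (4-6): L=0.6880, (cx,cy)=(1.0000,0.0000)
member 10 (5-6): L=0.7988, (cx,cy)=(0.4995,-0.8663)
solve A·x = −loads:
  F[0-1] = -1716.3395 N (compression)
  F[0-2] = -2698.2675 N (compression)
  F[1-2] = +1698.5825 N (tension)
  F[1-3] = -1407.6935 N (compression)
  F[2-3] = +702.4696 N (tension)
  F[2-4] = +1077.4639 N (tension)
  F[3-4] = -774.8947 N (compression)
  F[3-5] = -681.7404 N (compression)
  F[4-5] = +721.4826 N (tension)
  F[4-6] = +402.9010 N (tension)
  F[5-6] = -806.5994 N (compression)
  Rx@0 = +3508.3200 N
  Ry@0 = +1513.1544 N
  Ry@6 = +698.7656 N

702.470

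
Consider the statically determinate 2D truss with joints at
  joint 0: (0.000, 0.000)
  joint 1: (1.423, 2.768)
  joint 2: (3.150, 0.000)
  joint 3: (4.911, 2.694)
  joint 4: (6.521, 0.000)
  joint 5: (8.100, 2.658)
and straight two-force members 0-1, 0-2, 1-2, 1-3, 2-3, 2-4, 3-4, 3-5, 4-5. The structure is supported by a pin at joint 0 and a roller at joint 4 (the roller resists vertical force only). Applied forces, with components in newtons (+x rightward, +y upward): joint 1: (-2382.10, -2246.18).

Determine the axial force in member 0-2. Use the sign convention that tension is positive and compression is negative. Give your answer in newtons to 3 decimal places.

N=6 nodes, M=9 members, R=3 reactions → 2N=12, M+R=12
member 0 (0-1): L=3.1124, (cx,cy)=(0.4572,0.8894)
member 1 (0-2): L=3.1500, (cx,cy)=(1.0000,0.0000)
member 2 (1-2): L=3.2626, (cx,cy)=(0.5293,-0.8484)
member 3 (1-3): L=3.4888, (cx,cy)=(0.9998,-0.0212)
member 4 (2-3): L=3.2185, (cx,cy)=(0.5471,0.8370)
member 5 (2-4): L=3.3710, (cx,cy)=(1.0000,0.0000)
member 6 (3-4): L=3.1384, (cx,cy)=(0.5130,-0.8584)
member 7 (3-5): L=3.1892, (cx,cy)=(0.9999,-0.0113)
member 8 (4-5): L=3.0916, (cx,cy)=(0.5107,0.8597)
solve A·x = −loads:
  F[0-1] = -3111.4152 N (compression)
  F[0-2] = -959.5296 N (compression)
  F[1-2] = +597.9917 N (tension)
  F[1-3] = +643.1349 N (tension)
  F[2-3] = -606.1189 N (compression)
  F[2-4] = -311.3529 N (compression)
  F[3-4] = +606.9310 N (tension)
  F[3-5] = -0.0000 N (tension)
  F[4-5] = +0.0000 N (tension)
  Rx@0 = +2382.1000 N
  Ry@0 = +2767.1643 N
  Ry@4 = -520.9843 N

-959.530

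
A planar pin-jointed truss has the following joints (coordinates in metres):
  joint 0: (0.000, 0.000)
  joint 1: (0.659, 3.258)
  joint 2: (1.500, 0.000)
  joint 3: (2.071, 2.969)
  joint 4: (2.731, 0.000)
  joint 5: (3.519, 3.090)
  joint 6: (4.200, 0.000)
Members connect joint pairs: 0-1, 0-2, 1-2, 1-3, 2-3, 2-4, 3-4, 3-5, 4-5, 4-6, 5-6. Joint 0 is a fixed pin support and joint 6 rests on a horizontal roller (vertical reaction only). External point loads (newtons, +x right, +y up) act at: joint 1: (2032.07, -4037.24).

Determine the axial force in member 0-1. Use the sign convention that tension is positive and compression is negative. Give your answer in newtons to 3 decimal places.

N=7 nodes, M=11 members, R=3 reactions → 2N=14, M+R=14
member 0 (0-1): L=3.3240, (cx,cy)=(0.1983,0.9802)
member 1 (0-2): L=1.5000, (cx,cy)=(1.0000,0.0000)
member 2 (1-2): L=3.3648, (cx,cy)=(0.2499,-0.9683)
member 3 (1-3): L=1.4413, (cx,cy)=(0.9797,-0.2005)
member 4 (2-3): L=3.0234, (cx,cy)=(0.1889,0.9820)
member 5 (2-4): L=1.2310, (cx,cy)=(1.0000,0.0000)
member 6 (3-4): L=3.0415, (cx,cy)=(0.2170,-0.9762)
member 7 (3-5): L=1.4530, (cx,cy)=(0.9965,0.0833)
member 8 (4-5): L=3.1889, (cx,cy)=(0.2471,0.9690)
member 9 (4-6): L=1.4690, (cx,cy)=(1.0000,0.0000)
member 10 (5-6): L=3.1642, (cx,cy)=(0.2152,-0.9766)
solve A·x = −loads:
  F[0-1] = -1864.4817 N (compression)
  F[0-2] = +2401.7152 N (tension)
  F[1-2] = -1873.5035 N (compression)
  F[1-3] = -1973.5321 N (compression)
  F[2-3] = +1847.2841 N (tension)
  F[2-4] = +1584.5725 N (tension)
  F[3-4] = -2355.5958 N (compression)
  F[3-5] = -1077.1493 N (compression)
  F[4-5] = +2373.0589 N (tension)
  F[4-6] = +487.0071 N (tension)
  F[5-6] = -2262.7970 N (compression)
  Rx@0 = -2032.0700 N
  Ry@0 = +1827.4721 N
  Ry@6 = +2209.7679 N

-1864.482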